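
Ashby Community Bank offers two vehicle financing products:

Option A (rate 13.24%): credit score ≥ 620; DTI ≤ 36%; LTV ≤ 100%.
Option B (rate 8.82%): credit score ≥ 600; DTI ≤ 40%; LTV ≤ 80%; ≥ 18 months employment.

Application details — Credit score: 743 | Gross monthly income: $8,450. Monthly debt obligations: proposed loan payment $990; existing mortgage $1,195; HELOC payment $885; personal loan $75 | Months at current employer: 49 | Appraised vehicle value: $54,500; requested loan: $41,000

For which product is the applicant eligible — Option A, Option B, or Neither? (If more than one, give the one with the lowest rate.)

Total debts = (990 + 1,195 + 885 + 75) = 3,145; DTI = 3,145/8,450 = 37.2%.
LTV = 41,000/54,500 = 75.2%.
Option A: score 743 ≥ 620; DTI 37.2% > 36%; LTV 75.2% ≤ 100% → does not qualify.
Option B: score 743 ≥ 600; DTI 37.2% ≤ 40%; LTV 75.2% ≤ 80%; employment 49 ≥ 18 mo → qualifies.

Option B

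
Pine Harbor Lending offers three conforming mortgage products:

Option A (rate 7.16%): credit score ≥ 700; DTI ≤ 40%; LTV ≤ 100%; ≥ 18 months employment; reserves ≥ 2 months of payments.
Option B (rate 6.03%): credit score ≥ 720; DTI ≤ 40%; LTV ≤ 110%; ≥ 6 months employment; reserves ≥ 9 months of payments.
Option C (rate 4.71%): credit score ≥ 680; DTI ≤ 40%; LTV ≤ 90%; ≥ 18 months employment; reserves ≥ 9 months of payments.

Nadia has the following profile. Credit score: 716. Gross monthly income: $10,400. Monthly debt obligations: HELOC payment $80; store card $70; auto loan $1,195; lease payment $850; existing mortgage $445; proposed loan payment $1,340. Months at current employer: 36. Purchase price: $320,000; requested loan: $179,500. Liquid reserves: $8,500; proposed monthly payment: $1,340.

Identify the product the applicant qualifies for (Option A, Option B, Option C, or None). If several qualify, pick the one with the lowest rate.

Total debts = (80 + 70 + 1,195 + 850 + 445 + 1,340) = 3,980; DTI = 3,980/10,400 = 38.3%.
LTV = 179,500/320,000 = 56.1%.
Reserves = 8,500/1,340 = 6.3 months.
Option A: score 716 ≥ 700; DTI 38.3% ≤ 40%; LTV 56.1% ≤ 100%; employment 36 ≥ 18 mo; reserves 6.3 ≥ 2 mo → qualifies.
Option B: score 716 < 720; DTI 38.3% ≤ 40%; LTV 56.1% ≤ 110%; employment 36 ≥ 6 mo; reserves 6.3 < 9 mo → does not qualify.
Option C: score 716 ≥ 680; DTI 38.3% ≤ 40%; LTV 56.1% ≤ 90%; employment 36 ≥ 18 mo; reserves 6.3 < 9 mo → does not qualify.

Option A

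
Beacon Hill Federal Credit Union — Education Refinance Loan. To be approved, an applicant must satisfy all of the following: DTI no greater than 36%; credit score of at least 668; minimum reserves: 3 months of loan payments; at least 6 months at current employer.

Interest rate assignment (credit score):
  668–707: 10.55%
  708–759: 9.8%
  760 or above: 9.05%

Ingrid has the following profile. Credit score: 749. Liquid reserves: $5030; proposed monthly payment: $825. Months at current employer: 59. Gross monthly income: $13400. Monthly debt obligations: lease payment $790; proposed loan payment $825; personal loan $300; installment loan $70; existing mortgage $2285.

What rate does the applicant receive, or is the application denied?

Approved at 9.8%

Credit score 749 ≥ 668 (meets minimum)
Reserves = 5,030/825 = 6.1 months ≥ 3
Employment 59 ≥ 6 months
Total monthly debts = (790 + 825 + 300 + 70 + 2,285) = 4,270. Debt-to-income = 4,270/13,400 = 31.9% — meets 36% limit
All requirements met. Score 749 falls in the 708–759 tier → 9.8%.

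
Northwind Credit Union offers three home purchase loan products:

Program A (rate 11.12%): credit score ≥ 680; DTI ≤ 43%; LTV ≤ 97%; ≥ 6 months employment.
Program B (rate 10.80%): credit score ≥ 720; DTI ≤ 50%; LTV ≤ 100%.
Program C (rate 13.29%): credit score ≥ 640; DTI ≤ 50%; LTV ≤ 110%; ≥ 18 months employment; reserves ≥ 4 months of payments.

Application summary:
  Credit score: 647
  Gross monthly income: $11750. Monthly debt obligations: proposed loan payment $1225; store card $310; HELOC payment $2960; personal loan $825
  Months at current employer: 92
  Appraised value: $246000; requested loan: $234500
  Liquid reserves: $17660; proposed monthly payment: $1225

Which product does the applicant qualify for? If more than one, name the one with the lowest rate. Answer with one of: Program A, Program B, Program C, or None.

Total debts = (1,225 + 310 + 2,960 + 825) = 5,320; DTI = 5,320/11,750 = 45.3%.
LTV = 234,500/246,000 = 95.3%.
Reserves = 17,660/1,225 = 14.4 months.
Program A: score 647 < 680; DTI 45.3% > 43%; LTV 95.3% ≤ 97%; employment 92 ≥ 6 mo → does not qualify.
Program B: score 647 < 720; DTI 45.3% ≤ 50%; LTV 95.3% ≤ 100% → does not qualify.
Program C: score 647 ≥ 640; DTI 45.3% ≤ 50%; LTV 95.3% ≤ 110%; employment 92 ≥ 18 mo; reserves 14.4 ≥ 4 mo → qualifies.

Program C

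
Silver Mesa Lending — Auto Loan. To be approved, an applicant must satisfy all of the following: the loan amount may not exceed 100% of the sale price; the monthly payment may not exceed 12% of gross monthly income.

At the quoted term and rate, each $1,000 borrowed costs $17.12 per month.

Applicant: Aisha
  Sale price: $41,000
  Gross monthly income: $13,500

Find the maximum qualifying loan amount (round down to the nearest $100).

$41,000

Payment cap: 12% × $13,500 = $1,620/month.
At $17.12 per $1,000, that supports 1,620/17.12 × 1,000 ≈ $94,626 → $94,600.
LTV cap: 100% × $41,000 = $41,000 → $41,000.
Binding constraint: loan-to-value.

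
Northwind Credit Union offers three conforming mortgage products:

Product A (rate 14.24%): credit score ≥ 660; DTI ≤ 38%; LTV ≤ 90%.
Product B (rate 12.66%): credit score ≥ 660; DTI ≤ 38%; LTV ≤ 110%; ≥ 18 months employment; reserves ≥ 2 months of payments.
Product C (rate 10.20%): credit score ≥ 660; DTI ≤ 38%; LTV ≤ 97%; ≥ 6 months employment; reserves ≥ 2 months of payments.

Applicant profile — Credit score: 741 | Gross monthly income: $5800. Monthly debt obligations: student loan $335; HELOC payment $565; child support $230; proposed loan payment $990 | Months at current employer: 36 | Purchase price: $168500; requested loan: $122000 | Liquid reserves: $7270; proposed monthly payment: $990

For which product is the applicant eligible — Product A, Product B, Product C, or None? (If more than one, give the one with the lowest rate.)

Total debts = (335 + 565 + 230 + 990) = 2,120; DTI = 2,120/5,800 = 36.6%.
LTV = 122,000/168,500 = 72.4%.
Reserves = 7,270/990 = 7.3 months.
Product A: score 741 ≥ 660; DTI 36.6% ≤ 38%; LTV 72.4% ≤ 90% → qualifies.
Product B: score 741 ≥ 660; DTI 36.6% ≤ 38%; LTV 72.4% ≤ 110%; employment 36 ≥ 18 mo; reserves 7.3 ≥ 2 mo → qualifies.
Product C: score 741 ≥ 660; DTI 36.6% ≤ 38%; LTV 72.4% ≤ 97%; employment 36 ≥ 6 mo; reserves 7.3 ≥ 2 mo → qualifies.
Qualifying: Product A, Product B, Product C. Lowest rate is 10.20% → Product C.

Product C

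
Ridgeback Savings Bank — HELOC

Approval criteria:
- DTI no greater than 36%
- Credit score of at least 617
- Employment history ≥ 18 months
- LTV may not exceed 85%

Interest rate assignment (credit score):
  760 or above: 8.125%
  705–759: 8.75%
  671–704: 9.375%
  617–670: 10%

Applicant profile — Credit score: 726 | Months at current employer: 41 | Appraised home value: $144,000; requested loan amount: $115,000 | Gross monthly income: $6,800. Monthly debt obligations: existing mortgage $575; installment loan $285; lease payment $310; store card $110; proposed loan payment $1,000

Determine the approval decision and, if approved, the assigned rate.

Credit score 726 ≥ 617 (meets minimum)
LTV: 115,000 ÷ 144,000 = 79.9%, within 85% cap
Total monthly debts = (575 + 285 + 310 + 110 + 1,000) = 2,280. Debt-to-income = 2,280/6,800 = 33.5% — meets 36% limit
Employment 41 ≥ 18 months
All requirements met. Score 726 falls in the 705–759 tier → 8.75%.

Approved at 8.75%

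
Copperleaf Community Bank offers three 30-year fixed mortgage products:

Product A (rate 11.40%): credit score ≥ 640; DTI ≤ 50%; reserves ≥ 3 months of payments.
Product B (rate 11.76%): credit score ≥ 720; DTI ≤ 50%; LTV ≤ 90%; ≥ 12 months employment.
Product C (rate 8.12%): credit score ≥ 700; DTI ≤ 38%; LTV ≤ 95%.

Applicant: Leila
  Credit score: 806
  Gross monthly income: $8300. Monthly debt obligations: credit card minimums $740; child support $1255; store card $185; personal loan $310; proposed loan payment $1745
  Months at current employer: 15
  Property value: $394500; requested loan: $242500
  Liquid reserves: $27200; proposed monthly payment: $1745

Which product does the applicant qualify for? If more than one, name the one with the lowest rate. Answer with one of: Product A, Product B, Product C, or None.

Total debts = (740 + 1,255 + 185 + 310 + 1,745) = 4,235; DTI = 4,235/8,300 = 51%.
LTV = 242,500/394,500 = 61.5%.
Reserves = 27,200/1,745 = 15.6 months.
Product A: score 806 ≥ 640; DTI 51% > 50%; reserves 15.6 ≥ 3 mo → does not qualify.
Product B: score 806 ≥ 720; DTI 51% > 50%; LTV 61.5% ≤ 90%; employment 15 ≥ 12 mo → does not qualify.
Product C: score 806 ≥ 700; DTI 51% > 38%; LTV 61.5% ≤ 95% → does not qualify.

None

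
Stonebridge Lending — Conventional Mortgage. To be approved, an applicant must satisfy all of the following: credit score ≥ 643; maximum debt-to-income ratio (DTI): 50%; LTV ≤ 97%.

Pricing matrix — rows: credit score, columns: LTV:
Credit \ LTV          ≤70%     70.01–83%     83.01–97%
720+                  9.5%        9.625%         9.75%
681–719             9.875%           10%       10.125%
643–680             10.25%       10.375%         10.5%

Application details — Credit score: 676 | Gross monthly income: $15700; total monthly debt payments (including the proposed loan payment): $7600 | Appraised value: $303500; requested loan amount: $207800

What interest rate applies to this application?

10.25%

Credit score 676 ≥ 643; DTI = 7,600/15,700 = 48.4% ≤ 50%
LTV: 207,800 ÷ 303,500 = 68.5%, within 97% cap
Credit 676 → row 643–680; LTV 68.5% → column ≤70%. Grid cell → 10.25%.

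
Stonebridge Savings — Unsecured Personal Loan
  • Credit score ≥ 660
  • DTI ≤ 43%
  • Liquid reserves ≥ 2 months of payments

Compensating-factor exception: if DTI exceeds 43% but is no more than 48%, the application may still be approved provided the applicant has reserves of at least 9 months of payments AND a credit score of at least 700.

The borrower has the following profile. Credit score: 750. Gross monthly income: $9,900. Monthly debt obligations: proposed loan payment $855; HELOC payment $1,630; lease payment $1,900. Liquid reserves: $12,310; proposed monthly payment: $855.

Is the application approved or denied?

Approved

Credit score 750 ≥ 660 (meets base)
Total debts = (855 + 1,630 + 1,900) = 4,385. DTI: 4,385 ÷ 9,900 = 44.3%, over the 43% base limit.
Reserves: 12,310 ÷ 855 = 14.4 months (meets 2-month minimum)
44.3% falls in the override range (43%–48%), so the compensating-factor test applies.
Override check — reserves: 14.4 mo (ok); score: 750 (ok).
Both compensating conditions met → exception applies.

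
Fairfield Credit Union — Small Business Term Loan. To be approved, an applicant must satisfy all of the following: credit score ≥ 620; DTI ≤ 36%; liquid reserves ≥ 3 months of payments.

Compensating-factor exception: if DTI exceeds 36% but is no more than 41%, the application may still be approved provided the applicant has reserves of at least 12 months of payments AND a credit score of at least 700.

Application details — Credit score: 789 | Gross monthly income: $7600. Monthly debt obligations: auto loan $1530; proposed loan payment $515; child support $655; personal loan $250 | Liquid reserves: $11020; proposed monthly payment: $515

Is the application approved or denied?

Credit score 789 ≥ 620 (meets base)
Total debts = (1,530 + 515 + 655 + 250) = 2,950. DTI: 2,950 ÷ 7,600 = 38.8%, over the 36% base limit.
Liquid reserves cover 11,020/515 = 21.4 months — ≥ 3 required
38.8% falls in the override range (36%–41%), so the compensating-factor test applies.
Reserves 21.4 ≥ 12 months; credit score 789 ≥ 700.
Both compensating conditions met → exception applies.

Approved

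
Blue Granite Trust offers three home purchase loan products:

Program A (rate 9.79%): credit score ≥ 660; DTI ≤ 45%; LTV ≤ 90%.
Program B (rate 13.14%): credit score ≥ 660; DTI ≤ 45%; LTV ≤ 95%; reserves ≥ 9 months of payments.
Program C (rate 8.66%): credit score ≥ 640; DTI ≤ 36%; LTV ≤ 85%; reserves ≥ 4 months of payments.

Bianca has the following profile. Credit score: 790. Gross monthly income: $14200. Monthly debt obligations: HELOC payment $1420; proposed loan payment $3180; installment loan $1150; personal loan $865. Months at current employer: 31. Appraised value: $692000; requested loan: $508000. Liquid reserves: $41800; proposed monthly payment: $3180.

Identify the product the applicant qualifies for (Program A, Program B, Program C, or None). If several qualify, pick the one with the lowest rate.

None

Total debts = (1,420 + 3,180 + 1,150 + 865) = 6,615; DTI = 6,615/14,200 = 46.6%.
LTV = 508,000/692,000 = 73.4%.
Reserves = 41,800/3,180 = 13.1 months.
Program A: score 790 ≥ 660; DTI 46.6% > 45%; LTV 73.4% ≤ 90% → does not qualify.
Program B: score 790 ≥ 660; DTI 46.6% > 45%; LTV 73.4% ≤ 95%; reserves 13.1 ≥ 9 mo → does not qualify.
Program C: score 790 ≥ 640; DTI 46.6% > 36%; LTV 73.4% ≤ 85%; reserves 13.1 ≥ 4 mo → does not qualify.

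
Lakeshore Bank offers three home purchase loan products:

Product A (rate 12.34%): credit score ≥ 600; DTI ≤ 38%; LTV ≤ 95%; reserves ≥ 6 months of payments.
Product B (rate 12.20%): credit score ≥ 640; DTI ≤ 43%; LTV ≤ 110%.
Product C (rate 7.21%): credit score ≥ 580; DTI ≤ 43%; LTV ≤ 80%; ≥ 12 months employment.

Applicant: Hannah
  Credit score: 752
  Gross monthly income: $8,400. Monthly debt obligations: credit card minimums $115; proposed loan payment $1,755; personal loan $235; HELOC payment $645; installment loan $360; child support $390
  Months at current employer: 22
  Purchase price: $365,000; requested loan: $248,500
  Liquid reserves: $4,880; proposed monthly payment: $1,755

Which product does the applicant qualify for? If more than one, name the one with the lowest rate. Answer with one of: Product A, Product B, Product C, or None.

Total debts = (115 + 1,755 + 235 + 645 + 360 + 390) = 3,500; DTI = 3,500/8,400 = 41.7%.
LTV = 248,500/365,000 = 68.1%.
Reserves = 4,880/1,755 = 2.8 months.
Product A: score 752 ≥ 600; DTI 41.7% > 38%; LTV 68.1% ≤ 95%; reserves 2.8 < 6 mo → does not qualify.
Product B: score 752 ≥ 640; DTI 41.7% ≤ 43%; LTV 68.1% ≤ 110% → qualifies.
Product C: score 752 ≥ 580; DTI 41.7% ≤ 43%; LTV 68.1% ≤ 80%; employment 22 ≥ 12 mo → qualifies.
Qualifying: Product B, Product C. Lowest rate is 7.21% → Product C.

Product C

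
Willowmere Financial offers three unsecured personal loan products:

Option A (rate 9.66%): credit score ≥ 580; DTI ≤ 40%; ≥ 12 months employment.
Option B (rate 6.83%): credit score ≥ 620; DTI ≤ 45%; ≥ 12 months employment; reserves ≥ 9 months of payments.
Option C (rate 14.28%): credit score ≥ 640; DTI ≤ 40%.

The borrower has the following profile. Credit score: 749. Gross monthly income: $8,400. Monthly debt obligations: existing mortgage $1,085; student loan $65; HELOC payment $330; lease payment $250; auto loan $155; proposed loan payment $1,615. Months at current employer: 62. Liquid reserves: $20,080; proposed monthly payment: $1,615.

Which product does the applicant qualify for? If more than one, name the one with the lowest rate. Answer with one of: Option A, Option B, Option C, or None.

Total debts = (1,085 + 65 + 330 + 250 + 155 + 1,615) = 3,500; DTI = 3,500/8,400 = 41.7%.
Reserves = 20,080/1,615 = 12.4 months.
Option A: score 749 ≥ 580; DTI 41.7% > 40%; employment 62 ≥ 12 mo → does not qualify.
Option B: score 749 ≥ 620; DTI 41.7% ≤ 45%; employment 62 ≥ 12 mo; reserves 12.4 ≥ 9 mo → qualifies.
Option C: score 749 ≥ 640; DTI 41.7% > 40% → does not qualify.

Option B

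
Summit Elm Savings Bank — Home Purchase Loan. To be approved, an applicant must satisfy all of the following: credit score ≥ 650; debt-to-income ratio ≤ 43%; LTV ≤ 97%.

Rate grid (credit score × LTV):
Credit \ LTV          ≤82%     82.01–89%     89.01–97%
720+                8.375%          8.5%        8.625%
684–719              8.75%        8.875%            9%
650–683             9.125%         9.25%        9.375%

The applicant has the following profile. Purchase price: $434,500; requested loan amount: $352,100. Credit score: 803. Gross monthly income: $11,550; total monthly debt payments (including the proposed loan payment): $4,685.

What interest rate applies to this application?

8.375%

Credit score 803 ≥ 650; DTI: 4,685 ÷ 11,550 = 40.6%, within the 43% cap
LTV = 352,100/434,500 = 81% ≤ 97%
Score 803 is in the 720+ band; LTV 81% is in the ≤82% band → 8.375%.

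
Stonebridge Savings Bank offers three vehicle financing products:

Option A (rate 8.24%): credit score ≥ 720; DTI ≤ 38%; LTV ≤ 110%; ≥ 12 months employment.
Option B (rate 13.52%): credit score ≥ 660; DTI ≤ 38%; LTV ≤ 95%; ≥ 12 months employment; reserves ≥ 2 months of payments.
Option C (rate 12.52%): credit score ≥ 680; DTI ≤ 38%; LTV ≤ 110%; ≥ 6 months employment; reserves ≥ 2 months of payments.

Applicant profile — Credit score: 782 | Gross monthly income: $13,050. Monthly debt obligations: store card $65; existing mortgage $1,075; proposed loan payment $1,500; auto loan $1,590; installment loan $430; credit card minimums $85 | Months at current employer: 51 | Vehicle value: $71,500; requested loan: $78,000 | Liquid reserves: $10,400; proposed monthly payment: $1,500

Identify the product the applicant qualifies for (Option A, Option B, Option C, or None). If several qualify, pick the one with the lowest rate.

Option A

Total debts = (65 + 1,075 + 1,500 + 1,590 + 430 + 85) = 4,745; DTI = 4,745/13,050 = 36.4%.
LTV = 78,000/71,500 = 109.1%.
Reserves = 10,400/1,500 = 6.9 months.
Option A: score 782 ≥ 720; DTI 36.4% ≤ 38%; LTV 109.1% ≤ 110%; employment 51 ≥ 12 mo → qualifies.
Option B: score 782 ≥ 660; DTI 36.4% ≤ 38%; LTV 109.1% > 95%; employment 51 ≥ 12 mo; reserves 6.9 ≥ 2 mo → does not qualify.
Option C: score 782 ≥ 680; DTI 36.4% ≤ 38%; LTV 109.1% ≤ 110%; employment 51 ≥ 6 mo; reserves 6.9 ≥ 2 mo → qualifies.
Qualifying: Option A, Option C. Lowest rate is 8.24% → Option A.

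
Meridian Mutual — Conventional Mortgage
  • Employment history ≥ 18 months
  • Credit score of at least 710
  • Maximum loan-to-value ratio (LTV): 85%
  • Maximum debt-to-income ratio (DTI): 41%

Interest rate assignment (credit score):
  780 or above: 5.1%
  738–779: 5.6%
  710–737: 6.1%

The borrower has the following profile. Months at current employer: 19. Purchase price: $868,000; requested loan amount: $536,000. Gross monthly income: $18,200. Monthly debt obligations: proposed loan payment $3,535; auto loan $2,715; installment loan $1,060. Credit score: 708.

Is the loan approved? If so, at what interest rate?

Credit score 708 < 710 (below minimum)
Employment 19 ≥ 18 months
Total monthly debts = (3,535 + 2,715 + 1,060) = 7,310. DTI = 7,310/18,200 = 40.2% ≤ 41%
LTV: 536,000 ÷ 868,000 = 61.8%, within 85% cap
Not all requirements met → denied.

Denied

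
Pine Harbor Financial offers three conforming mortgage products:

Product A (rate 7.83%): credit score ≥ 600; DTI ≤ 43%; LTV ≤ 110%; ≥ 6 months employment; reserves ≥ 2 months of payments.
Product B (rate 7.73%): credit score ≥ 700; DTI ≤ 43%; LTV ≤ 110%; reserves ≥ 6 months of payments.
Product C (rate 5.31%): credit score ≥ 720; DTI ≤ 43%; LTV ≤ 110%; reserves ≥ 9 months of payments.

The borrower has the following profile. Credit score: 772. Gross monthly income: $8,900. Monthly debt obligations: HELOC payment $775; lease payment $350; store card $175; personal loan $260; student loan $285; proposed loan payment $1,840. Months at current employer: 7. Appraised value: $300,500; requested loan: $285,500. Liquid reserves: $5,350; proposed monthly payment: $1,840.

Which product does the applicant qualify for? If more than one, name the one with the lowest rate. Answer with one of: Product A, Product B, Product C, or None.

Total debts = (775 + 350 + 175 + 260 + 285 + 1,840) = 3,685; DTI = 3,685/8,900 = 41.4%.
LTV = 285,500/300,500 = 95%.
Reserves = 5,350/1,840 = 2.9 months.
Product A: score 772 ≥ 600; DTI 41.4% ≤ 43%; LTV 95% ≤ 110%; employment 7 ≥ 6 mo; reserves 2.9 ≥ 2 mo → qualifies.
Product B: score 772 ≥ 700; DTI 41.4% ≤ 43%; LTV 95% ≤ 110%; reserves 2.9 < 6 mo → does not qualify.
Product C: score 772 ≥ 720; DTI 41.4% ≤ 43%; LTV 95% ≤ 110%; reserves 2.9 < 9 mo → does not qualify.

Product A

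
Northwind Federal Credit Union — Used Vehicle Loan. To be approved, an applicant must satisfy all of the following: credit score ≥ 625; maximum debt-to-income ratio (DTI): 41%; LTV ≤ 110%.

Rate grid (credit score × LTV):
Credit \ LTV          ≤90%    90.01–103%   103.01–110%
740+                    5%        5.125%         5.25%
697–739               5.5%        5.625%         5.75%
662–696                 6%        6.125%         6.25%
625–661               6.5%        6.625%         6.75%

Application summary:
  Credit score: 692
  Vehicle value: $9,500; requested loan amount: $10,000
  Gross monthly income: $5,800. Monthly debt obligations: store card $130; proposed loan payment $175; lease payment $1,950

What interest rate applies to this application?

Credit score 692 ≥ 625; Total monthly debts = (130 + 175 + 1,950) = 2,255. Debt-to-income = 2,255/5,800 = 38.9% — meets 41% limit
LTV: 10,000 ÷ 9,500 = 105.3%, within 110% cap
Credit 692 → row 662–696; LTV 105.3% → column 103.01–110%. Grid cell → 6.25%.

6.25%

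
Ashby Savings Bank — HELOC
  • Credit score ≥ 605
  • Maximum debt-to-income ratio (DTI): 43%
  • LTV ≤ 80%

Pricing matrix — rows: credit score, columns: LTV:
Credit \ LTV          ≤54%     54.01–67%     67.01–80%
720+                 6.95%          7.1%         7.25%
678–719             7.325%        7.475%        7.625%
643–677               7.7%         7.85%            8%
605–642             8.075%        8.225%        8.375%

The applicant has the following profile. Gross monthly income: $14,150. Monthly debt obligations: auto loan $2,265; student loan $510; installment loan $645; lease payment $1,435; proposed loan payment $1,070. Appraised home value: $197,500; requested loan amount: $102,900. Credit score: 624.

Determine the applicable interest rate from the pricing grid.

8.075%

Credit score 624 ≥ 605; Total monthly debts = (2,265 + 510 + 645 + 1,435 + 1,070) = 5,925. DTI = 5,925/14,150 = 41.9% ≤ 43%
Loan-to-value = 102,900/197,500 = 52.1% — pass (80% max)
Score 624 is in the 605–642 band; LTV 52.1% is in the ≤54% band → 8.075%.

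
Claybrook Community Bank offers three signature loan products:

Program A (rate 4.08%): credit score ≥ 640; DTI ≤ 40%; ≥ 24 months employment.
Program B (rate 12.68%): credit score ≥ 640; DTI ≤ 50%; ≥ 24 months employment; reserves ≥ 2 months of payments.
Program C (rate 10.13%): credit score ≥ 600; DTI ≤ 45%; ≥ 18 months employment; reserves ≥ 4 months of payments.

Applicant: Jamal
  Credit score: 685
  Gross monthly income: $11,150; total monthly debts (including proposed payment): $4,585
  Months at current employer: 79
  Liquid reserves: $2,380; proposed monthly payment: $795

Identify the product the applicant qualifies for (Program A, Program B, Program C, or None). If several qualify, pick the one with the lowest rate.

Program B

DTI = 4,585/11,150 = 41.1%.
Reserves = 2,380/795 = 3.0 months.
Program A: score 685 ≥ 640; DTI 41.1% > 40%; employment 79 ≥ 24 mo → does not qualify.
Program B: score 685 ≥ 640; DTI 41.1% ≤ 50%; employment 79 ≥ 24 mo; reserves 3.0 ≥ 2 mo → qualifies.
Program C: score 685 ≥ 600; DTI 41.1% ≤ 45%; employment 79 ≥ 18 mo; reserves 3.0 < 4 mo → does not qualify.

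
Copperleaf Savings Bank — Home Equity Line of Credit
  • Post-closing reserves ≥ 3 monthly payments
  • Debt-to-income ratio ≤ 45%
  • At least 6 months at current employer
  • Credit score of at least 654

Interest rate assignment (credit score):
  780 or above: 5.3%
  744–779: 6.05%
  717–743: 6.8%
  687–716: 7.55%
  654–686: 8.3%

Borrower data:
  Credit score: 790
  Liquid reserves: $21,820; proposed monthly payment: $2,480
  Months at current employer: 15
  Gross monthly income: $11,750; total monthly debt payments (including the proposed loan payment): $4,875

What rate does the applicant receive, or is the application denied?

Approved at 5.3%

Credit score 790 ≥ 654 (meets minimum)
DTI: 4,875 ÷ 11,750 = 41.5%, within the 45% cap
Reserves = 21,820/2,480 = 8.8 months ≥ 3
Employment 15 ≥ 6 months
All requirements met. Score 790 falls in the 780 or above tier → 5.3%.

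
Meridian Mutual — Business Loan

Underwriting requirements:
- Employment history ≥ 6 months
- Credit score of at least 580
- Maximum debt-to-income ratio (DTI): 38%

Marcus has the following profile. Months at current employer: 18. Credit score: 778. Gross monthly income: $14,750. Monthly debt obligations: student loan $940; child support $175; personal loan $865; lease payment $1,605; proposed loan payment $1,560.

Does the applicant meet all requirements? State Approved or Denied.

Employment 18 ≥ 6 months
Credit score 778 ≥ 580 (meets)
Total monthly debts = (940 + 175 + 865 + 1,605 + 1,560) = 5,145. Debt-to-income = 5,145/14,750 = 34.9% — meets 38% limit
All criteria satisfied.

Approved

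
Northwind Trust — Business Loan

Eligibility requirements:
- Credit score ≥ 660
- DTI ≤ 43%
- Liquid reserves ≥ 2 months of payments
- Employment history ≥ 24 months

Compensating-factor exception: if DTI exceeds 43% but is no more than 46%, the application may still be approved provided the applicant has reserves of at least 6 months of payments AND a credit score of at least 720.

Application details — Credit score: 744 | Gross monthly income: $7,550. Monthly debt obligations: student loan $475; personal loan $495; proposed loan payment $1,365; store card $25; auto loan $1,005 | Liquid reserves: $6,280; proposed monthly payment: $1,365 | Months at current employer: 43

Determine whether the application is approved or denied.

Denied

Credit score 744 ≥ 660 (meets base)
Total debts = (475 + 495 + 1,365 + 25 + 1,005) = 3,365. DTI: 3,365 ÷ 7,550 = 44.6%, over the 43% base limit.
Reserves: 6,280 ÷ 1,365 = 4.6 months (meets 2-month minimum)
Employment 43 ≥ 24 months
44.6% falls in the override range (43%–46%), so the compensating-factor test applies.
Override check — reserves: 4.6 mo (short of 6); score: 744 (ok).
Compensating-factor requirement not fully met.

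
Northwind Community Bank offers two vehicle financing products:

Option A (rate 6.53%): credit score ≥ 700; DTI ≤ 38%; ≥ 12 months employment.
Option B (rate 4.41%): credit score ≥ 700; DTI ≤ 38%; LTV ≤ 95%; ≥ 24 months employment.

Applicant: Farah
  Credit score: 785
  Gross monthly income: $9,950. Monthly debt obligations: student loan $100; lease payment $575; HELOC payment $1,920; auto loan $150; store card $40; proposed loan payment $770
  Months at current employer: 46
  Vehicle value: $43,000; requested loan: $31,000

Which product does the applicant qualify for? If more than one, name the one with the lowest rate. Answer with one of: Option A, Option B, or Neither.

Option B

Total debts = (100 + 575 + 1,920 + 150 + 40 + 770) = 3,555; DTI = 3,555/9,950 = 35.7%.
LTV = 31,000/43,000 = 72.1%.
Option A: score 785 ≥ 700; DTI 35.7% ≤ 38%; employment 46 ≥ 12 mo → qualifies.
Option B: score 785 ≥ 700; DTI 35.7% ≤ 38%; LTV 72.1% ≤ 95%; employment 46 ≥ 24 mo → qualifies.
Qualifying: Option A, Option B. Lowest rate is 4.41% → Option B.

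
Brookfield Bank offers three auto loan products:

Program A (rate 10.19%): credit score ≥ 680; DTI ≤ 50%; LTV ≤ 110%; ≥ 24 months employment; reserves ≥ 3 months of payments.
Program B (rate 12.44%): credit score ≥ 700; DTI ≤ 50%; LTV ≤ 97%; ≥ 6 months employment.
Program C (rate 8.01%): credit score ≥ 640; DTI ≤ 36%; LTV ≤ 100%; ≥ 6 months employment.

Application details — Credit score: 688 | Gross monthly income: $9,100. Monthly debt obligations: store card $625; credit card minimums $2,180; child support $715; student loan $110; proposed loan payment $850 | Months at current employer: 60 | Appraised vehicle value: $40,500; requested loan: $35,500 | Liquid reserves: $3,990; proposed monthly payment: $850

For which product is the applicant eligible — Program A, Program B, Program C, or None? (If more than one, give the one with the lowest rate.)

Total debts = (625 + 2,180 + 715 + 110 + 850) = 4,480; DTI = 4,480/9,100 = 49.2%.
LTV = 35,500/40,500 = 87.7%.
Reserves = 3,990/850 = 4.7 months.
Program A: score 688 ≥ 680; DTI 49.2% ≤ 50%; LTV 87.7% ≤ 110%; employment 60 ≥ 24 mo; reserves 4.7 ≥ 3 mo → qualifies.
Program B: score 688 < 700; DTI 49.2% ≤ 50%; LTV 87.7% ≤ 97%; employment 60 ≥ 6 mo → does not qualify.
Program C: score 688 ≥ 640; DTI 49.2% > 36%; LTV 87.7% ≤ 100%; employment 60 ≥ 6 mo → does not qualify.

Program A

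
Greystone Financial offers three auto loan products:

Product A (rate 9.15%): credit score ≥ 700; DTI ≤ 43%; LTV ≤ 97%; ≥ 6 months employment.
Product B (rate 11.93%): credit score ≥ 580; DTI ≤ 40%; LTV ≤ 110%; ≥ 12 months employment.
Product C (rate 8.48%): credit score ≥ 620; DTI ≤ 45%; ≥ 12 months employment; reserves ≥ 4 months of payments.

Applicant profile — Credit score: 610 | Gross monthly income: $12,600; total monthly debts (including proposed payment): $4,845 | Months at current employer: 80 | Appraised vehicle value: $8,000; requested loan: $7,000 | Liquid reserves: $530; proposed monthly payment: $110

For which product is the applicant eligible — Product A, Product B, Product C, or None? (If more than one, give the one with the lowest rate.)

DTI = 4,845/12,600 = 38.5%.
LTV = 7,000/8,000 = 87.5%.
Reserves = 530/110 = 4.8 months.
Product A: score 610 < 700; DTI 38.5% ≤ 43%; LTV 87.5% ≤ 97%; employment 80 ≥ 6 mo → does not qualify.
Product B: score 610 ≥ 580; DTI 38.5% ≤ 40%; LTV 87.5% ≤ 110%; employment 80 ≥ 12 mo → qualifies.
Product C: score 610 < 620; DTI 38.5% ≤ 45%; employment 80 ≥ 12 mo; reserves 4.8 ≥ 4 mo → does not qualify.

Product B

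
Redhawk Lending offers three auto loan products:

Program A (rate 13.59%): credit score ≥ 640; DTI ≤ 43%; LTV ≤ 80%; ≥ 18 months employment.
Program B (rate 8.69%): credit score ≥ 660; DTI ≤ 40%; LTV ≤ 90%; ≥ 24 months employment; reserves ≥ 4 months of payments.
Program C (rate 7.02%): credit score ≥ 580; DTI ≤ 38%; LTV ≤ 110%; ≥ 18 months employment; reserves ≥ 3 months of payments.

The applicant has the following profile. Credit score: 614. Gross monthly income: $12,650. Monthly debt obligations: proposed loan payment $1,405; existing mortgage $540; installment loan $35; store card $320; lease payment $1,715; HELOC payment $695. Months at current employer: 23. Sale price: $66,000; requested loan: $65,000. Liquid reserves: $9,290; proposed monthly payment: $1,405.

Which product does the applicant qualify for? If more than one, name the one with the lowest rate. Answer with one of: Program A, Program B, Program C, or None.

Program C

Total debts = (1,405 + 540 + 35 + 320 + 1,715 + 695) = 4,710; DTI = 4,710/12,650 = 37.2%.
LTV = 65,000/66,000 = 98.5%.
Reserves = 9,290/1,405 = 6.6 months.
Program A: score 614 < 640; DTI 37.2% ≤ 43%; LTV 98.5% > 80%; employment 23 ≥ 18 mo → does not qualify.
Program B: score 614 < 660; DTI 37.2% ≤ 40%; LTV 98.5% > 90%; employment 23 < 24 mo; reserves 6.6 ≥ 4 mo → does not qualify.
Program C: score 614 ≥ 580; DTI 37.2% ≤ 38%; LTV 98.5% ≤ 110%; employment 23 ≥ 18 mo; reserves 6.6 ≥ 3 mo → qualifies.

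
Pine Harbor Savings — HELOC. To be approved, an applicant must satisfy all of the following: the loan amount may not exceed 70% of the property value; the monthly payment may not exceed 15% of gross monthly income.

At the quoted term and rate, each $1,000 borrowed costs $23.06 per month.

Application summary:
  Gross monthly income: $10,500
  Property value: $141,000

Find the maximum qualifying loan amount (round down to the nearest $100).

$68,300

Payment cap: 15% × $10,500 = $1,575/month.
At $23.06 per $1,000, that supports 1,575/23.06 × 1,000 ≈ $68,300 → $68,300.
LTV cap: 70% × $141,000 = $98,700 → $98,700.
Binding constraint: payment-to-income.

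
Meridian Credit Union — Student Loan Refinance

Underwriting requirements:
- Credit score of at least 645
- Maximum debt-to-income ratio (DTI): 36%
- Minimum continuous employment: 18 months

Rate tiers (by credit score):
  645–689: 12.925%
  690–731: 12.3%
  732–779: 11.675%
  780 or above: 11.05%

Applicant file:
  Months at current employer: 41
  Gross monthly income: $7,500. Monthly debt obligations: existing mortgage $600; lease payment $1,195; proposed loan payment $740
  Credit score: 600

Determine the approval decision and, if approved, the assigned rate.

Denied

Credit score 600 < 645 (below minimum)
Employment 41 ≥ 18 months
Total monthly debts = (600 + 1,195 + 740) = 2,535. Debt-to-income = 2,535/7,500 = 33.8% — meets 36% limit
Not all requirements met → denied.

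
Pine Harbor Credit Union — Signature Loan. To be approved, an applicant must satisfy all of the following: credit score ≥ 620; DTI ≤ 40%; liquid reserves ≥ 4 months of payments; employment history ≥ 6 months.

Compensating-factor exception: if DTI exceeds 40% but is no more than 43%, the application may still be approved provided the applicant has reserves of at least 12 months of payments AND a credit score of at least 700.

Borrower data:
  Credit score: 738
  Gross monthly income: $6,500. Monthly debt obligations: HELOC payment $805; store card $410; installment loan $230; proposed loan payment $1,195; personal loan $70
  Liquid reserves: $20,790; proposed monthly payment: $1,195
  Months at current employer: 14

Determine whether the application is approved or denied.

Approved

Credit score 738 ≥ 620 (meets base)
Total debts = (805 + 410 + 230 + 1,195 + 70) = 2,710. DTI: 2,710 ÷ 6,500 = 41.7%, over the 40% base limit.
Reserves = 20,790/1,195 = 17.4 months ≥ 4
Employment 14 ≥ 6 months
41.7% falls in the override range (40%–43%), so the compensating-factor test applies.
Reserves 17.4 ≥ 12 months; credit score 738 ≥ 700.
Both compensating conditions met → exception applies.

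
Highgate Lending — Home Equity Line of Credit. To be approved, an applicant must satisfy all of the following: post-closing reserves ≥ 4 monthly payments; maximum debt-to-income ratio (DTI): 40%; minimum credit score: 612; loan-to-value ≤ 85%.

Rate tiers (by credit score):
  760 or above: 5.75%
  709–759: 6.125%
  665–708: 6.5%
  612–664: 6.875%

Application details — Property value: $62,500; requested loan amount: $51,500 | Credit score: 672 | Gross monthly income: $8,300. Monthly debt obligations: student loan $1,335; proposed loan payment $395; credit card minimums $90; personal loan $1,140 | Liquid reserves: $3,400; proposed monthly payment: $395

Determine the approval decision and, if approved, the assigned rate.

Credit score 672 ≥ 612 (meets minimum)
Loan-to-value = 51,500/62,500 = 82.4% — pass (85% max)
Total monthly debts = (1,335 + 395 + 90 + 1,140) = 2,960. Debt-to-income = 2,960/8,300 = 35.7% — meets 40% limit
Reserves = 3,400/395 = 8.6 months ≥ 4
All requirements met. Score 672 falls in the 665–708 tier → 6.5%.

Approved at 6.5%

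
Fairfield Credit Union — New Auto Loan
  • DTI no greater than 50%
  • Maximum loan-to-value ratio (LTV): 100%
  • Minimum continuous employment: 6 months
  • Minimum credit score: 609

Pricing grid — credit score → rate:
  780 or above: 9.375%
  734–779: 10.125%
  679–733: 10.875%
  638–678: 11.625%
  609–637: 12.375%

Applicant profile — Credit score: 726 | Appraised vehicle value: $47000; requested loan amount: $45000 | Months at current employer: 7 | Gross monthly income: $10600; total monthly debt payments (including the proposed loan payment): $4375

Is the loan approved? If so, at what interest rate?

Credit score 726 ≥ 609 (meets minimum)
LTV = 45,000/47,000 = 95.7% ≤ 100%
Employment 7 ≥ 6 months
Debt-to-income = 4,375/10,600 = 41.3% — meets 50% limit
All requirements met. Score 726 falls in the 679–733 tier → 10.875%.

Approved at 10.875%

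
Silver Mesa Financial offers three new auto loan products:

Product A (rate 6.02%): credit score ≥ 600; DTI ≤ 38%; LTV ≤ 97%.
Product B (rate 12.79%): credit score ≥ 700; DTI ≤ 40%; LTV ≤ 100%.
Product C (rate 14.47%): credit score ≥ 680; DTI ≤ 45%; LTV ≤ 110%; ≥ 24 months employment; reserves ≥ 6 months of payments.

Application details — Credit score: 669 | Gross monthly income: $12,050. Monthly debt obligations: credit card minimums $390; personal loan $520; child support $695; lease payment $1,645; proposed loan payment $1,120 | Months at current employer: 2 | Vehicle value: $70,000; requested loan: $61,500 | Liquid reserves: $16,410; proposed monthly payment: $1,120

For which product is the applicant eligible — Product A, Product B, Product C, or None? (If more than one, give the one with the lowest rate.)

Total debts = (390 + 520 + 695 + 1,645 + 1,120) = 4,370; DTI = 4,370/12,050 = 36.3%.
LTV = 61,500/70,000 = 87.9%.
Reserves = 16,410/1,120 = 14.7 months.
Product A: score 669 ≥ 600; DTI 36.3% ≤ 38%; LTV 87.9% ≤ 97% → qualifies.
Product B: score 669 < 700; DTI 36.3% ≤ 40%; LTV 87.9% ≤ 100% → does not qualify.
Product C: score 669 < 680; DTI 36.3% ≤ 45%; LTV 87.9% ≤ 110%; employment 2 < 24 mo; reserves 14.7 ≥ 6 mo → does not qualify.

Product A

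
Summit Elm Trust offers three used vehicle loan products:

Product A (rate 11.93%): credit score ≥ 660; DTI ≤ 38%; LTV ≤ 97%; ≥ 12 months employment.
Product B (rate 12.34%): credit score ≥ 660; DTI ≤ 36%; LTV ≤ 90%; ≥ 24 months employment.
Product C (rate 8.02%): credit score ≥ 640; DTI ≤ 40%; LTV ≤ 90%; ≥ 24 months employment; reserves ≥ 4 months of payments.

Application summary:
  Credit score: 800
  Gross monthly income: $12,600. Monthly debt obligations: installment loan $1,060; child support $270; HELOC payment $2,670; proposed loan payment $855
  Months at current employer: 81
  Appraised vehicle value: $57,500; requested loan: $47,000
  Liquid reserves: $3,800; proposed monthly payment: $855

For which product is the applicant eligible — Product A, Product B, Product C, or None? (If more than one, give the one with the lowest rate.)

Total debts = (1,060 + 270 + 2,670 + 855) = 4,855; DTI = 4,855/12,600 = 38.5%.
LTV = 47,000/57,500 = 81.7%.
Reserves = 3,800/855 = 4.4 months.
Product A: score 800 ≥ 660; DTI 38.5% > 38%; LTV 81.7% ≤ 97%; employment 81 ≥ 12 mo → does not qualify.
Product B: score 800 ≥ 660; DTI 38.5% > 36%; LTV 81.7% ≤ 90%; employment 81 ≥ 24 mo → does not qualify.
Product C: score 800 ≥ 640; DTI 38.5% ≤ 40%; LTV 81.7% ≤ 90%; employment 81 ≥ 24 mo; reserves 4.4 ≥ 4 mo → qualifies.

Product C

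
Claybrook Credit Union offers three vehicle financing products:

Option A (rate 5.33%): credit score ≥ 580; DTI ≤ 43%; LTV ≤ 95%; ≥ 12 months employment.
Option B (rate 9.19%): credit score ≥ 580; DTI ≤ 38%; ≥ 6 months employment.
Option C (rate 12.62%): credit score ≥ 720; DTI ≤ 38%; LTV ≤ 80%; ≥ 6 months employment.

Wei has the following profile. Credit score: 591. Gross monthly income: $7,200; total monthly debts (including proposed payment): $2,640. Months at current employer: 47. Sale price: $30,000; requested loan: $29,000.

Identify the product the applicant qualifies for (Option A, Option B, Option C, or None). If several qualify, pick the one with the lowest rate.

Option B

DTI = 2,640/7,200 = 36.7%.
LTV = 29,000/30,000 = 96.7%.
Option A: score 591 ≥ 580; DTI 36.7% ≤ 43%; LTV 96.7% > 95%; employment 47 ≥ 12 mo → does not qualify.
Option B: score 591 ≥ 580; DTI 36.7% ≤ 38%; employment 47 ≥ 6 mo → qualifies.
Option C: score 591 < 720; DTI 36.7% ≤ 38%; LTV 96.7% > 80%; employment 47 ≥ 6 mo → does not qualify.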